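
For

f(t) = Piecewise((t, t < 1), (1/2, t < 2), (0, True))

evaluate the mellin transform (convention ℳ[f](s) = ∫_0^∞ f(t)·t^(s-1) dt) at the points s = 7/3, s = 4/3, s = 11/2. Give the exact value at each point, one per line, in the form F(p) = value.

F(7/3) = 3/35 + 6*2**(1/3)/7
F(4/3) = 3/56 + 3*2**(1/3)/4
F(11/2) = 9/143 + 32*sqrt(2)/11

linearity at 1 turns ℳ[f](s) into 2 summed integrals
segment 0 to 1 holds t; add its integral
∫ 1/2·t^(s-1) over [1, 2)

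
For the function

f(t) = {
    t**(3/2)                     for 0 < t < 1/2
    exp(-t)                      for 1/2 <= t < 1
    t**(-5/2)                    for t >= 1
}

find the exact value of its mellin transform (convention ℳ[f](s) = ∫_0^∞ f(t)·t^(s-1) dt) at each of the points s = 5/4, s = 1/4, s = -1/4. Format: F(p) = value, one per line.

slice at 1/2, 1, transform all 3 pieces, and sum them
segment 0 to 1/2 holds t**(3/2); add its integral
∫ over [1/2, 1) of exp(-t)·t^(s-1) joins the sum
for t in [1, ∞): the term is ∫ t**(-5/2)·t^(s-1)

F(5/4) = -uppergamma(5/4, 1) + 2**(1/4)/22 + uppergamma(5/4, 1/2) + 4/5
F(1/4) = -uppergamma(1/4, 1) + 2**(1/4)/7 + 4/9 + uppergamma(1/4, 1/2)
F(-1/4) = -uppergamma(-1/4, 1) + 2**(3/4)/5 + 4/11 + uppergamma(-1/4, 1/2)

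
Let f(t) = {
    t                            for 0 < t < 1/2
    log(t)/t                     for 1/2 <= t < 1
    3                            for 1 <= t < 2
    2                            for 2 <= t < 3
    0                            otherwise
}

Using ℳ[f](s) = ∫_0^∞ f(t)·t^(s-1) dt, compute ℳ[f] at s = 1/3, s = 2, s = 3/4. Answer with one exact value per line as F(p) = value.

F(1/3) = -45/4 - 3*2**(2/3)*log(2)/2 + 3*2**(1/3) + 39*2**(2/3)/16 + 6*3**(1/3)
F(2) = log(2)/2 + 217/24
F(3/4) = 2**(1/4)*(-210*2**(3/4) - 84*log(2) + 28*sqrt(2) + 28*6**(3/4) + 339)/21

decompose at 1/2, 1, 2; ℳ[f](s) sums the 4 pieces' integrals
between 0 and 1/2 the integrand is t·t^(s-1)
segment 1/2 to 1 holds log(t)/t; add its integral
segment 1 to 2 holds 3; add its integral
between 2 and 3 the integrand is 2·t^(s-1)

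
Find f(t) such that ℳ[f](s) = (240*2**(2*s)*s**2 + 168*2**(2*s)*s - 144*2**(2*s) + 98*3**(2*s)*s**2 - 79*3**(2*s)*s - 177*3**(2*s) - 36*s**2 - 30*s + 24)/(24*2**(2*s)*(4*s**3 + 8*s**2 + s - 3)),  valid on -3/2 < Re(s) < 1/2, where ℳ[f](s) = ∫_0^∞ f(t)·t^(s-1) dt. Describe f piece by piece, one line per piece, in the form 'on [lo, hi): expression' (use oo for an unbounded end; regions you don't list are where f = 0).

on [0, 1/4): t**(3/2)
on [1/4, 1): t*(2*sqrt(t) + 1)
on [1, 9/4): t**(3/2)/2
on [9/4, oo): 1/sqrt(t)

undo the power substitution: t**3 on [0, 1/2); t**2*(2*t + 1) on [1/2, 1); t**3/2 on [1, 3/2); …
the shared t-power comes off first: t on [0, 1/2); 2*t + 1 on [1/2, 1); t/2 on [1, 3/2); …
integrate the 4 segments split at 1/4, 1, 9/4, then add the results
the [0, 1/4) slice contributes ∫ t**(3/2)·t^(s-1) dt
between 1/4 and 1 the integrand is t*(2*sqrt(t) + 1)·t^(s-1)
∫ over [1, 9/4) of t**(3/2)/2·t^(s-1) joins the sum
the [9/4, ∞) slice contributes ∫ 1/sqrt(t)·t^(s-1) dt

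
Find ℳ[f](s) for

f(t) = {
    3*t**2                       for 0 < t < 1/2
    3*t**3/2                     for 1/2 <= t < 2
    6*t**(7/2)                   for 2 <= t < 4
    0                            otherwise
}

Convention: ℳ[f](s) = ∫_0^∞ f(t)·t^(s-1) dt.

3*(8192*2**(2*s)*(s + 2)*(s + 3) + 64*2**s*(s + 2)*(2*s + 7) - 512*2**(s + 1/2)*(s + 2)*(s + 3) - (s + 2)*(2*s + 7)/2**s + 4*(s + 3)*(2*s + 7)/2**s)/(16*(s + 2)*(s + 3)*(2*s + 7))
  Re(s) > -2

treat the 3 regions marked off by 1/2, 2 separately and sum
[0, 1/2) adds the kernel integral of 3*t**2
on [1/2, 2): add ∫ 3*t**3/2·t^(s-1) dt
on [2, 4): add ∫ 6*t**(7/2)·t^(s-1) dt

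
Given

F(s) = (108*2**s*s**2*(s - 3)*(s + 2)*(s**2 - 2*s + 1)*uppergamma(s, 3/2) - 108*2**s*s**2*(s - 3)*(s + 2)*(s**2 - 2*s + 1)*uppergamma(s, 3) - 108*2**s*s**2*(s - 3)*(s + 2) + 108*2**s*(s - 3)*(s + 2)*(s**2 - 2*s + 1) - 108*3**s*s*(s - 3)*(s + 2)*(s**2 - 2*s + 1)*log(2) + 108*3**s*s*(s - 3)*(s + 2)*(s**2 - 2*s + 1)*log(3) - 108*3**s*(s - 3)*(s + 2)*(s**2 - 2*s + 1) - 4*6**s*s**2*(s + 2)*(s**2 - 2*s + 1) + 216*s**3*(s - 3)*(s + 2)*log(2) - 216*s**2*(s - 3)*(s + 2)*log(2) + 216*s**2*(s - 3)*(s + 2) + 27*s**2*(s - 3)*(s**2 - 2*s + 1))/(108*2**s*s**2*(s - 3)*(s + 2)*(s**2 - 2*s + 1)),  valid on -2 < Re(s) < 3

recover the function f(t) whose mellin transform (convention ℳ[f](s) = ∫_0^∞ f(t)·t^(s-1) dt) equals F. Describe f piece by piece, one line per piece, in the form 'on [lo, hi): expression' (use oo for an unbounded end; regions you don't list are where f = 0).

on [0, 1/2): t**2
on [1/2, 1): log(t)/t
on [1, 3/2): log(t)
on [3/2, 3): exp(-t)
on [3, oo): t**(-3)

summing 5 kernel integrals split by 1/2, 1, 3/2, 3 yields ℳ[f](s)
∫ over [0, 1/2) of t**2·t^(s-1) joins the sum
for t in [1/2, 1): the term is ∫ log(t)/t·t^(s-1)
piece [1, 3/2): integrate log(t) against the kernel
on [3/2, 3) integrate f = exp(-t) against the kernel
segment [3, ∞) carries t**(-3); integrate it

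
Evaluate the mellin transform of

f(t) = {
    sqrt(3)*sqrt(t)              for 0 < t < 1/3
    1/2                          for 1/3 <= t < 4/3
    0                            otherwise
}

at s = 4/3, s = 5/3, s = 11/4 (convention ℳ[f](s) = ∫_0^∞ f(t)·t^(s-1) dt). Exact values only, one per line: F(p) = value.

F(4/3) = 3**(2/3)*(5 + 44*2**(2/3))/264
F(5/3) = 3**(1/3)*(7 + 104*2**(1/3))/390
F(11/4) = 2*3**(1/4)*(9 + 416*sqrt(2))/3861

reversing the common scale on t: sqrt(t) on [0, 1); 1/2 on [1, 4)
remove the power substitution first: t on [0, 1); 1/2 on [1, 2)
the 2 pieces separated at 1/3 each add one integral
∫ sqrt(3)*sqrt(t)·t^(s-1) over [0, 1/3)
the [1/3, 4/3) slice contributes ∫ 1/2·t^(s-1) dt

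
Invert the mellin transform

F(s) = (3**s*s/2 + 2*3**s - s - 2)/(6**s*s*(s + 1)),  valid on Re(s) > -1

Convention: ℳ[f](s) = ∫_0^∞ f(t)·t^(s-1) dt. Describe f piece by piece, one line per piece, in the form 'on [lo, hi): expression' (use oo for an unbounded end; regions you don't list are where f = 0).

remove the common scale on t first: 2*t on [0, 1/4); 2 - 2*t on [1/4, 3/4)
reversing the common scale on t: t on [0, 1/2); 2 - t on [1/2, 3/2)
treat the 2 regions marked off by 1/6 separately and sum
piece [0, 1/6): integrate 3*t against the kernel
on [1/6, 1/2): add ∫ (2 - 3*t)·t^(s-1) dt

on [0, 1/6): 3*t
on [1/6, 1/2): 2 - 3*t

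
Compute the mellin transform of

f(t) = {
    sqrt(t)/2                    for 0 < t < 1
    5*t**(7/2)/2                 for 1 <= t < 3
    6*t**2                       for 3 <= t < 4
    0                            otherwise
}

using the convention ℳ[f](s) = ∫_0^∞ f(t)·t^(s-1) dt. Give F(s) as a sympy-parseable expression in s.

f breaks at 1, 3 into 3 integrals to sum
between 0 and 1 the integrand is sqrt(t)/2·t^(s-1)
segment 1 to 3 holds 5*t**(7/2)/2; add its integral
on [3, 4): add ∫ 6*t**2·t^(s-1) dt

(96*2**(2*s)*(2*s + 1)*(2*s + 7) - 54*3**s*(2*s + 1)*(2*s + 7) + 135*3**(s + 1/2)*(s + 2)*(2*s + 1) - 5*(s + 2)*(2*s + 1) + (s + 2)*(2*s + 7))/((s + 2)*(2*s + 1)*(2*s + 7))
  Re(s) > -1/2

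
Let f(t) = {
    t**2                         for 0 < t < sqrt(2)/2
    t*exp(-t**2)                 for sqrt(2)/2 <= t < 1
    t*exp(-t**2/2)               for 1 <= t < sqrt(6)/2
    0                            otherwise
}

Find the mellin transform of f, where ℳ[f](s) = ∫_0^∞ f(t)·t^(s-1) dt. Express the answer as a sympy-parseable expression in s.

2**(-s/2 - 3/2)*(2**(s/2 + 1/2)*(s + 2)*uppergamma(s/2 + 1/2, 1/2) - 2**(s/2 + 1/2)*(s + 2)*uppergamma(s/2 + 1/2, 1) + 2**(s + 1)*(s + 2)*uppergamma(s/2 + 1/2, 1/2) - 2**(s + 1)*(s + 2)*uppergamma(s/2 + 1/2, 3/4) + sqrt(2))/(s + 2)
  Re(s) > -2

remove the shared t-power first: t on [0, sqrt(2)/2); exp(-t**2) on [sqrt(2)/2, 1); exp(-t**2/2) on [1, sqrt(6)/2)
peel off the power substitution: sqrt(t) on [0, 1/2); exp(-t) on [1/2, 1); exp(-t/2) on [1, 3/2)
slice at sqrt(2)/2, 1, transform all 3 pieces, and sum them
on [0, sqrt(2)/2) integrate f = t**2 against the kernel
for t in [sqrt(2)/2, 1): the term is ∫ t*exp(-t**2)·t^(s-1)
[1, sqrt(6)/2) adds the kernel integral of t*exp(-t**2/2)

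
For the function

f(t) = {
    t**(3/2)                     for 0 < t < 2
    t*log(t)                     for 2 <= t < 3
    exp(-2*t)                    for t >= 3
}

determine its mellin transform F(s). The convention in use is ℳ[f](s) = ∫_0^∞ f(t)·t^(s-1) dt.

summing 3 kernel integrals split by 2, 3 yields ℳ[f](s)
segment [0, 2) carries t**(3/2); integrate it
segment [2, 3) carries t*log(t); integrate it
segment 3 to ∞ holds exp(-2*t); add its integral

(-12**s*s*(2*s + 3)*log(4) - 12**s*(2*s + 3)*log(4) + 12**s*(4*s + 6) + 12**s*sqrt(2)*(4*s**2 + 8*s + 4) + 3*18**s*s*(2*s + 3)*log(3) + 18**s*(-6*s - 9) + 3*18**s*(2*s + 3)*log(3) + 3**s*(2*s + 3)*(s**2 + 2*s + 1)*uppergamma(s, 6))/(6**s*(2*s + 3)*(s**2 + 2*s + 1))
  Re(s) > -3/2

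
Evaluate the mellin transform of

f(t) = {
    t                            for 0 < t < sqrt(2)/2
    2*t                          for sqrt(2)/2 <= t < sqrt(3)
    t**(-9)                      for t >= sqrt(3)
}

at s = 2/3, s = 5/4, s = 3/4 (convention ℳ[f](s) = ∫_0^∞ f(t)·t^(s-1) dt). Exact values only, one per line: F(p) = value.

F(2/3) = 2**(1/6)*(-1215 + 2431*6**(5/6))/4050
F(5/4) = 2**(7/8)*(-279 + 3350*6**(1/8))/2511
F(3/4) = -2*2**(1/8)/7 + 64180*3**(7/8)/56133

invert the shared t-power to get t**2 on [0, sqrt(2)/2); 2*t**2 on [sqrt(2)/2, sqrt(3)); t**(-8) on [sqrt(3), ∞)
invert the power substitution to get t on [0, 1/2); 2*t on [1/2, 3); t**(-4) on [3, ∞)
decompose at sqrt(2)/2, sqrt(3); ℳ[f](s) sums the 3 pieces' integrals
∫ t·t^(s-1) over [0, sqrt(2)/2)
∫ over [sqrt(2)/2, sqrt(3)) of 2*t·t^(s-1) joins the sum
for t in [sqrt(3), ∞): the term is ∫ t**(-9)·t^(s-1)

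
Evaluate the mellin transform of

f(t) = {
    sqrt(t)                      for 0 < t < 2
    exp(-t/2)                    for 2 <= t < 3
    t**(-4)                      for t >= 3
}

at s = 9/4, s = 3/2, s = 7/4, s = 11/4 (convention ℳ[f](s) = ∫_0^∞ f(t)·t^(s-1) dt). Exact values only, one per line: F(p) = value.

F(9/4) = -4*2**(1/4)*uppergamma(9/4, 3/2) + 4*3**(1/4)/63 + 16*2**(3/4)/11 + 4*2**(1/4)*uppergamma(9/4, 1)
F(3/2) = -2*sqrt(3)*exp(-3/2) - sqrt(2)*sqrt(pi)*erfc(sqrt(6)/2) + 2*sqrt(3)/135 + sqrt(2)*sqrt(pi)*erfc(1) + 2*sqrt(2)*exp(-1) + 2
F(7/4) = -2*2**(3/4)*uppergamma(7/4, 3/2) + 4*3**(3/4)/243 + 2*2**(3/4)*uppergamma(7/4, 1) + 16*2**(1/4)/9
F(11/4) = -4*2**(3/4)*uppergamma(11/4, 3/2) + 4*3**(3/4)/45 + 32*2**(1/4)/13 + 4*2**(3/4)*uppergamma(11/4, 1)

breakpoints 2, 3: one integral from each of the 3 segments
on [0, 2): add ∫ sqrt(t)·t^(s-1) dt
on [2, 3): add ∫ exp(-t/2)·t^(s-1) dt
piece [3, ∞): integrate t**(-4) against the kernel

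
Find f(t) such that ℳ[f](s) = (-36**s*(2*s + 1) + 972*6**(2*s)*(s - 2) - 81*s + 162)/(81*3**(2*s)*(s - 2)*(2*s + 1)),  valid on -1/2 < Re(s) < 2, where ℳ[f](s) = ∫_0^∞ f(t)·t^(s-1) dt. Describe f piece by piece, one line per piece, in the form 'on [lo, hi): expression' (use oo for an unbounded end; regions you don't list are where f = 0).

undo the power substitution: 3*t/2 on [0, 1/3); 3*t on [1/3, 2); 16/(81*t**4) on [2, ∞)
undo the common scale on t: t on [0, 1/2); 2*t on [1/2, 3); t**(-4) on [3, ∞)
along the cuts 1/9, 4, ℳ[f](s) splits into 3 integrals
between 0 and 1/9 the integrand is 3*sqrt(t)/2·t^(s-1)
for t in [1/9, 4): the term is ∫ 3*sqrt(t)·t^(s-1)
∫ 16/(81*t**2)·t^(s-1) over [4, ∞)

on [0, 1/9): 3*sqrt(t)/2
on [1/9, 4): 3*sqrt(t)
on [4, oo): 16/(81*t**2)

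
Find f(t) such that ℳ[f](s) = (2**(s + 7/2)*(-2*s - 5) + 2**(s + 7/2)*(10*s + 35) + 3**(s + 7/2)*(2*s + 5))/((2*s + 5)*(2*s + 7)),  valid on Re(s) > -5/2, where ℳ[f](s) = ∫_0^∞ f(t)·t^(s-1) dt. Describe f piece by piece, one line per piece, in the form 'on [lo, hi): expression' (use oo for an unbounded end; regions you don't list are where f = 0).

decompose at 2; ℳ[f](s) sums the 2 pieces' integrals
∫ over [0, 2) of 5*t**(5/2)·t^(s-1) joins the sum
∫ t**(7/2)/2·t^(s-1) over [2, 3)

on [0, 2): 5*t**(5/2)
on [2, 3): t**(7/2)/2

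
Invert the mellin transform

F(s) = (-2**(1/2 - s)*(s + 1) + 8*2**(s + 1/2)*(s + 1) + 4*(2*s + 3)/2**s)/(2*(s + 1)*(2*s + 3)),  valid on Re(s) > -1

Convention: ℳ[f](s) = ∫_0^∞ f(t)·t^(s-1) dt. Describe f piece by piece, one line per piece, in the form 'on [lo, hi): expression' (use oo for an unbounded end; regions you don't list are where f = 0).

on [0, 1/2): 4*t
on [1/2, 2): t**(3/2)

integrate the 2 segments split at 1/2, then add the results
on [0, 1/2) integrate f = 4*t against the kernel
on [1/2, 2) integrate f = t**(3/2) against the kernel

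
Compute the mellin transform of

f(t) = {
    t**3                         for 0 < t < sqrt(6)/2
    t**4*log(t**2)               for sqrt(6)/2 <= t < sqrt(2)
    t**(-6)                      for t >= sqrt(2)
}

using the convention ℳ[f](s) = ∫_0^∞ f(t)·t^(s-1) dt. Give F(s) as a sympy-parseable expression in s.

(32*2**s*(s - 6)*(s + 2)*(s + 3)*log(2) - 64*2**s*(s - 6)*(s + 3) + 64*2**s*(s - 6)*(s + 3)*log(2) - 2**s*(s + 3)*(4*s + (s + 2)**2 + 12) + 3**(s/2)*(s - 6)*(s + 2)*(s + 3)*(-18*log(3) + 18*log(2)) + 3**(s/2)*(s - 6)*(s + 3)*(-36*log(3) + 36*log(2)) + 36*3**(s/2)*(s - 6)*(s + 3) + 6*3**(s/2)*sqrt(6)*(s - 6)*(4*s + (s + 2)**2 + 12))/(8*2**(s/2)*(s - 6)*(s + 3)*(4*s + (s + 2)**2 + 12))
  -3 < Re(s) < 6

the power substitution comes off first: t**(3/2) on [0, 3/2); t**2*log(t) on [3/2, 2); t**(-3) on [2, ∞)
invert the shared t-power to get sqrt(t) on [0, 3/2); t*log(t) on [3/2, 2); t**(-4) on [2, ∞)
breakpoints sqrt(6)/2, sqrt(2): one integral from each of the 3 segments
on [0, sqrt(6)/2) integrate f = t**3 against the kernel
on [sqrt(6)/2, sqrt(2)): add ∫ t**4*log(t**2)·t^(s-1) dt
segment sqrt(2) to ∞ holds t**(-6); add its integral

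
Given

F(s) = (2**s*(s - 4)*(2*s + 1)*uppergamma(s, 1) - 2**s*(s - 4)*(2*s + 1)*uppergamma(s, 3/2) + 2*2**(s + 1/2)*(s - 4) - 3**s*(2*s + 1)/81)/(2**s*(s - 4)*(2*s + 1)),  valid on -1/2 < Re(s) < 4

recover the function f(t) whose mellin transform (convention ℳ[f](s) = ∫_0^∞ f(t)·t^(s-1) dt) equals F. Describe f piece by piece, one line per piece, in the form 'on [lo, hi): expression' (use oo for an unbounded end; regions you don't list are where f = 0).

strip the common scale on t: sqrt(t) on [0, 2); exp(-t/2) on [2, 3); t**(-4) on [3, ∞)
linearity at 1, 3/2 turns ℳ[f](s) into 3 summed integrals
∫ sqrt(2)*sqrt(t)·t^(s-1) over [0, 1)
segment 1 to 3/2 holds exp(-t); add its integral
[3/2, ∞) adds the kernel integral of 1/(16*t**4)

on [0, 1): sqrt(2)*sqrt(t)
on [1, 3/2): exp(-t)
on [3/2, oo): 1/(16*t**4)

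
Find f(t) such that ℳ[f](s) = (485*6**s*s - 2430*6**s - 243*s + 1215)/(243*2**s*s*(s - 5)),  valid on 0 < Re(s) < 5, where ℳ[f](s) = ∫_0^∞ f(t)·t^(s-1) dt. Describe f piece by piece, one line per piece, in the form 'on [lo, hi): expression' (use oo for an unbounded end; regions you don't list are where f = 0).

the shared t-power comes off first: t on [0, 1/2); 2*t on [1/2, 3); t**(-4) on [3, ∞)
cuts at 1/2, 3: linearity sums the 3 kernel integrals
segment [0, 1/2) carries 1; integrate it
between 1/2 and 3 the integrand is 2·t^(s-1)
segment 3 to ∞ holds t**(-5); add its integral

on [0, 1/2): 1
on [1/2, 3): 2
on [3, oo): t**(-5)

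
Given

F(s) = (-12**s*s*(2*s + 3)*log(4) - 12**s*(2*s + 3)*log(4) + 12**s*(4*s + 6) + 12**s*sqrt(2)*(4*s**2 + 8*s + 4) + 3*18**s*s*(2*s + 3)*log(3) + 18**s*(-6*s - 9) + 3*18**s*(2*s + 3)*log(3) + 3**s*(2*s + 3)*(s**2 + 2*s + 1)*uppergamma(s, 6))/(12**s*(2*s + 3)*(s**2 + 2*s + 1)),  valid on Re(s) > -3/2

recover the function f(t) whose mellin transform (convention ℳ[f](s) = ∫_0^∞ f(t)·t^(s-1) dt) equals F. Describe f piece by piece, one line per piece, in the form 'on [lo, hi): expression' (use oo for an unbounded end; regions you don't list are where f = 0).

on [0, 1): 2*sqrt(2)*t**(3/2)
on [1, 3/2): 2*t*log(2*t)
on [3/2, oo): exp(-4*t)

undo the common scale on t: t**(3/2) on [0, 2); t*log(t) on [2, 3); exp(-2*t) on [3, ∞)
treat the 3 regions marked off by 1, 3/2 separately and sum
segment [0, 1) carries 2*sqrt(2)*t**(3/2); integrate it
∫ 2*t*log(2*t)·t^(s-1) over [1, 3/2)
[3/2, ∞) adds the kernel integral of exp(-4*t)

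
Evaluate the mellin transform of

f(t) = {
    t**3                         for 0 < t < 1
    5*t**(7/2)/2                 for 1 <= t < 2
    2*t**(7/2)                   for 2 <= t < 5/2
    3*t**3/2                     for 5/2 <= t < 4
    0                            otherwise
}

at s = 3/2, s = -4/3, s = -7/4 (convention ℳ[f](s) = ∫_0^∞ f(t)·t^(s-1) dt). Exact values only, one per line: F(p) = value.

F(3/2) = 153109/720 - 625*sqrt(10)/96
F(-4/3) = -9*2**(1/3)*5**(2/3)/8 - 36/65 + 12*2**(1/6)/13 + 75*2**(5/6)*5**(1/6)/26 + 36*2**(1/3)/5
F(-7/4) = -3*2**(3/4)*5**(1/4)/2 - 22/35 + 4*2**(3/4)/7 + 10*2**(1/4)*5**(3/4)/7 + 24*sqrt(2)/5

cuts at 1, 2, 5/2: linearity sums the 4 kernel integrals
∫ over [0, 1) of t**3·t^(s-1) joins the sum
piece [1, 2): integrate 5*t**(7/2)/2 against the kernel
segment 2 to 5/2 holds 2*t**(7/2); add its integral
the [5/2, 4) slice contributes ∫ 3*t**3/2·t^(s-1) dt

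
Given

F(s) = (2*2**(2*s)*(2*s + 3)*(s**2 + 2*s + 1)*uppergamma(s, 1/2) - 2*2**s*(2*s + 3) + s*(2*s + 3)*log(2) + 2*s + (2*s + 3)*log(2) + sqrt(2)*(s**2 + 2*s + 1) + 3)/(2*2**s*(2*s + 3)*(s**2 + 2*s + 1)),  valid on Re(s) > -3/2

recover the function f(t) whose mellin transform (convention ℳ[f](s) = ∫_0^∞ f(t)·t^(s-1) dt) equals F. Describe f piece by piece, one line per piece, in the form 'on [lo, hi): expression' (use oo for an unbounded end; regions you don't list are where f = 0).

on [0, 1/2): t**(3/2)
on [1/2, 1): t*log(t)
on [1, oo): exp(-t/2)

split f at 1/2, 1: ℳ[f](s) collects 3 kernel integrals
[0, 1/2) adds the kernel integral of t**(3/2)
∫ over [1/2, 1) of t*log(t)·t^(s-1) joins the sum
∫ exp(-t/2)·t^(s-1) over [1, ∞)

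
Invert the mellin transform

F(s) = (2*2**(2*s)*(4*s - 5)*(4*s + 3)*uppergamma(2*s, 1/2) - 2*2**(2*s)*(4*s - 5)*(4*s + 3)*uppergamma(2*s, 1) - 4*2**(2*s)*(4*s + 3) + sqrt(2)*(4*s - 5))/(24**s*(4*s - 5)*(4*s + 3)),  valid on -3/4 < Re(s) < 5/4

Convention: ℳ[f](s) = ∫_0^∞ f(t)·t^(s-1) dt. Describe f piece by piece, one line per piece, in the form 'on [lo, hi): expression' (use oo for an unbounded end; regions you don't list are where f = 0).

on [0, 1/24): 6**(3/4)*t**(3/4)
on [1/24, 1/6): exp(-sqrt(6)*sqrt(t))
on [1/6, oo): 6**(3/4)/(36*t**(5/4))

back out the common scale on t: 3**(3/4)*t**(3/4) on [0, 1/12); exp(-sqrt(3)*sqrt(t)) on [1/12, 1/3); 3**(3/4)/(9*t**(5/4)) on [1/3, ∞)
back out the common scale on t: t**(3/4) on [0, 1/4); exp(-sqrt(t)) on [1/4, 1); t**(-5/4) on [1, ∞)
the power substitution comes off first: t**(3/2) on [0, 1/2); exp(-t) on [1/2, 1); t**(-5/2) on [1, ∞)
f breaks at 1/24, 1/6 into 3 integrals to sum
piece [0, 1/24): integrate 6**(3/4)*t**(3/4) against the kernel
for t in [1/24, 1/6): the term is ∫ exp(-sqrt(6)*sqrt(t))·t^(s-1)
piece [1/6, ∞): integrate 6**(3/4)/(36*t**(5/4)) against the kernel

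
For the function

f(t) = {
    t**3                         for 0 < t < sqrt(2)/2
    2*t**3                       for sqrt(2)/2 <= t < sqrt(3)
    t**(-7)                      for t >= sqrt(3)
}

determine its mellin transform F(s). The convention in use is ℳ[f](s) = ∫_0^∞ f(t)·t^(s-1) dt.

the shared t-power comes off first: t**2 on [0, sqrt(2)/2); 2*t**2 on [sqrt(2)/2, sqrt(3)); t**(-8) on [sqrt(3), ∞)
remove the power substitution first: t on [0, 1/2); 2*t on [1/2, 3); t**(-4) on [3, ∞)
slice at sqrt(2)/2, sqrt(3), transform all 3 pieces, and sum them
∫ over [0, sqrt(2)/2) of t**3·t^(s-1) joins the sum
segment [sqrt(2)/2, sqrt(3)) carries 2*t**3; integrate it
over [sqrt(3), ∞), the kernel integral of t**(-7) enters the sum

2**(1/2 - s/2)*(972*6**(s/2 + 1/2)*(s - 7) - 2*6**(s/2 + 1/2)*(s + 3) - 81*s + 567)/(324*(s - 7)*(s + 3))
  -3 < Re(s) < 7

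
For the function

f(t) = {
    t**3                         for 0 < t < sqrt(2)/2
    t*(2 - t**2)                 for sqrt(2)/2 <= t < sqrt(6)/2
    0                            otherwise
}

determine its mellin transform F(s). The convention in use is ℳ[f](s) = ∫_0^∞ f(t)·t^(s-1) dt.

2**(-s/2 - 3/2)*(3**(s/2 + 1/2)*(s + 1) + 8*3**(s/2 + 1/2) - 2*s - 10)/((s + 1)*(s + 3))
  Re(s) > -3

reversing the power substitution: t**(3/2) on [0, 1/2); sqrt(t)*(2 - t) on [1/2, 3/2)
remove the shared t-power first: t on [0, 1/2); 2 - t on [1/2, 3/2)
the 2 pieces separated at sqrt(2)/2 each add one integral
for t in [0, sqrt(2)/2): the term is ∫ t**3·t^(s-1)
over [sqrt(2)/2, sqrt(6)/2), the kernel integral of t*(2 - t**2) enters the sum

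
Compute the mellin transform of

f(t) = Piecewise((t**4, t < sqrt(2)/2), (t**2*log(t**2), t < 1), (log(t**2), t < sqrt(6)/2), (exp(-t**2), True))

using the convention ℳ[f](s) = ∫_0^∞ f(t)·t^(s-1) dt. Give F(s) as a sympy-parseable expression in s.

peel off the power substitution: t**2 on [0, 1/2); t*log(t) on [1/2, 1); log(t) on [1, 3/2); …
cuts at sqrt(2)/2, 1, sqrt(6)/2: linearity sums the 4 kernel integrals
between 0 and sqrt(2)/2 the integrand is t**4·t^(s-1)
piece [sqrt(2)/2, 1): integrate t**2*log(t**2) against the kernel
the [1, sqrt(6)/2) slice contributes ∫ log(t**2)·t^(s-1) dt
the [sqrt(6)/2, ∞) slice contributes ∫ exp(-t**2)·t^(s-1) dt

(sqrt(2)/2)**s*(2*2**(s/2)*s**2*(s + 4)*(s**2 + 4*s + 4)*uppergamma(s/2, 3/2) - 8*2**(s/2)*s**2*(s + 4) + 8*2**(s/2)*(s + 4)*(s**2 + 4*s + 4) + 3**(s/2)*s*(s + 4)*(-4*log(2) + 4*log(3))*(s**2 + 4*s + 4) - 8*3**(s/2)*(s + 4)*(s**2 + 4*s + 4) + s**3*(s + 4)*log(4) + 4*s**2*(s + 4)*log(2) + 4*s**2*(s + 4) + s**2*(s**2 + 4*s + 4))/(4*s**2*(s + 4)*(s**2 + 4*s + 4))
  Re(s) > -4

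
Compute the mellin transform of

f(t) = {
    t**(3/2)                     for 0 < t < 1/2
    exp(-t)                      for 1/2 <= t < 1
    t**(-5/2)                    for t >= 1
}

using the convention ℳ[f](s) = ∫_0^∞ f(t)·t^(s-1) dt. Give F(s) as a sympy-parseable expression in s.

(2*2**s*(2*s - 5)*(2*s + 3)*uppergamma(s, 1/2) - 2*2**s*(2*s - 5)*(2*s + 3)*uppergamma(s, 1) - 4*2**s*(2*s + 3) + sqrt(2)*(2*s - 5))/(2*2**s*(2*s - 5)*(2*s + 3))
  -3/2 < Re(s) < 5/2

f breaks at 1/2, 1 into 3 integrals to sum
on [0, 1/2) integrate f = t**(3/2) against the kernel
the [1/2, 1) slice contributes ∫ exp(-t)·t^(s-1) dt
on [1, ∞) integrate f = t**(-5/2) against the kernel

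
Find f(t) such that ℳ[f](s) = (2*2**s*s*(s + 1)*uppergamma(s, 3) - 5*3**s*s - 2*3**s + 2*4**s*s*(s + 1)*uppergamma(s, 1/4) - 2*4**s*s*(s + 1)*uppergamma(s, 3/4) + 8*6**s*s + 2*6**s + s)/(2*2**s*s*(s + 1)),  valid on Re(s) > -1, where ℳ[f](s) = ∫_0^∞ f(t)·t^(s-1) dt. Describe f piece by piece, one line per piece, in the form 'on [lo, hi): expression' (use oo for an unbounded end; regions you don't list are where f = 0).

treat the 4 regions marked off by 1/2, 3/2, 3 separately and sum
segment 0 to 1/2 holds t; add its integral
∫ over [1/2, 3/2) of exp(-t/2)·t^(s-1) joins the sum
the [3/2, 3) slice contributes ∫ (t + 1)·t^(s-1) dt
for t in [3, ∞): the term is ∫ exp(-t)·t^(s-1)

on [0, 1/2): t
on [1/2, 3/2): exp(-t/2)
on [3/2, 3): t + 1
on [3, oo): exp(-t)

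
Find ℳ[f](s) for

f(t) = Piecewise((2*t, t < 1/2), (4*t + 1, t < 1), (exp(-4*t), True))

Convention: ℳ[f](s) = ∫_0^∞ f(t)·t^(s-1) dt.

(2**s*s*(s + 1)*uppergamma(s, 4) - 2*4**s*s - 4**s + 5*8**s*s + 8**s)/(8**s*s*(s + 1))
  Re(s) > -1

peel off the common scale on t: t on [0, 1); 2*t + 1 on [1, 2); exp(-2*t) on [2, ∞)
f breaks at 1/2, 1 into 3 integrals to sum
on [0, 1/2): add ∫ 2*t·t^(s-1) dt
[1/2, 1) adds the kernel integral of (4*t + 1)
segment [1, ∞) carries exp(-4*t); integrate it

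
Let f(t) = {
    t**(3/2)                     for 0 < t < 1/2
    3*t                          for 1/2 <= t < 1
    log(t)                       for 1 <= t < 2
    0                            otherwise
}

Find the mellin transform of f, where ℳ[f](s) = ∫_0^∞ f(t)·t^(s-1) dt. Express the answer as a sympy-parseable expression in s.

decompose at 1/2, 1; ℳ[f](s) sums the 3 pieces' integrals
[0, 1/2) adds the kernel integral of t**(3/2)
the [1/2, 1) slice contributes ∫ 3*t·t^(s-1) dt
the [1, 2) slice contributes ∫ log(t)·t^(s-1) dt

(-2*2**(2*s)*(s + 1)*(2*s + 3) + 6*2**s*s**2*(2*s + 3) + 2*2**s*(s + 1)*(2*s + 3) + 4**s*s*(s + 1)*(2*s + 3)*log(4) + sqrt(2)*s**2*(s + 1) - 3*s**2*(2*s + 3))/(2*2**s*s**2*(s + 1)*(2*s + 3))
  Re(s) > -3/2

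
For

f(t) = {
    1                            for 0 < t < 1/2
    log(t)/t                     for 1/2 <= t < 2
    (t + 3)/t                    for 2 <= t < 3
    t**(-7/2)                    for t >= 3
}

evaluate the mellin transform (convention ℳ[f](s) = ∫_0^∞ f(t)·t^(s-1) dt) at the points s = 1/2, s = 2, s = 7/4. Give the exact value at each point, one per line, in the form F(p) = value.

F(1/2) = sqrt(2)*(-486*log(2) + sqrt(2) + 648)/162
F(2) = 2*sqrt(3)/27 + 5*log(2)/2 + 33/8
F(7/4) = 2**(1/4)*(-436*sqrt(2) + 2*2**(3/4)*3**(1/4) + 65 + log(2**(42 + 84*sqrt(2))) + 180*6**(3/4))/63

strip the shared t-power: t on [0, 1/2); log(t) on [1/2, 2); t + 3 on [2, 3); …
along the cuts 1/2, 2, 3, ℳ[f](s) splits into 4 integrals
between 0 and 1/2 the integrand is 1·t^(s-1)
for t in [1/2, 2): the term is ∫ log(t)/t·t^(s-1)
segment [2, 3) carries (t + 3)/t; integrate it
between 3 and ∞ the integrand is t**(-7/2)·t^(s-1)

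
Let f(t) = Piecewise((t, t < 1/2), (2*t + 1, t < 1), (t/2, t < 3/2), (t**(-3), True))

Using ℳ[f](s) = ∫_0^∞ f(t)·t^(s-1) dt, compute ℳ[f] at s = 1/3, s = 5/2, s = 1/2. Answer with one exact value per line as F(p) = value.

along the cuts 1/2, 1, 3/2, ℳ[f](s) splits into 4 integrals
[0, 1/2) adds the kernel integral of t
the [1/2, 1) slice contributes ∫ (2*t + 1)·t^(s-1) dt
the [1, 3/2) slice contributes ∫ t/2·t^(s-1) dt
between 3/2 and ∞ the integrand is t**(-3)·t^(s-1)

F(1/3) = 2**(2/3)*(-486 + 97*3**(1/3) + 594*2**(1/3))/288
F(5/2) = -19*sqrt(2)/280 + 29/35 + 305*sqrt(6)/336
F(1/2) = -7*sqrt(2)/6 + 167*sqrt(6)/540 + 3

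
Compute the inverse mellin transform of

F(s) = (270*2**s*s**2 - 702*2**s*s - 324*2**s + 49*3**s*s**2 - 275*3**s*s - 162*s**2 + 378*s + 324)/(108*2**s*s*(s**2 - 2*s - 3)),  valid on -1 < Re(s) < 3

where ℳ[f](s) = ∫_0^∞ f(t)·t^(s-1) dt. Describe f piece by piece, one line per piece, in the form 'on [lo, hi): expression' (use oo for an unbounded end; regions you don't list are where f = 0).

on [0, 1/2): t
on [1/2, 1): 2*t + 1
on [1, 3/2): t/2
on [3/2, oo): t**(-3)

slice at 1/2, 1, 3/2, transform all 4 pieces, and sum them
segment [0, 1/2) carries t; integrate it
for t in [1/2, 1): the term is ∫ (2*t + 1)·t^(s-1)
piece [1, 3/2): integrate t/2 against the kernel
segment [3/2, ∞) carries t**(-3); integrate it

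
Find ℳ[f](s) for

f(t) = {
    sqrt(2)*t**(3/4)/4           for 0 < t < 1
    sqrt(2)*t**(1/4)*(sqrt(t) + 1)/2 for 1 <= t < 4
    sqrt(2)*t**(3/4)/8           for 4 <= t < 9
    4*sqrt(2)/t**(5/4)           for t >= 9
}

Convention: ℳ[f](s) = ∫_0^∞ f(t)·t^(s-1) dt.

(8640*2**(2*s)*s**2 - 6912*2**(2*s)*s - 4860*2**(2*s) + 784*3**(2*s)*sqrt(6)*s**2 - 1808*3**(2*s)*sqrt(6)*s - 501*3**(2*s)*sqrt(6) - 2592*sqrt(2)*s**2 + 1728*sqrt(2)*s + 1890*sqrt(2))/(54*(64*s**3 - 16*s**2 - 68*s - 15))
  -3/4 < Re(s) < 5/4

undo the power substitution: sqrt(2)*t**(3/2)/4 on [0, 1); sqrt(2)*sqrt(t)*(t + 1)/2 on [1, 2); sqrt(2)*t**(3/2)/8 on [2, 3); …
peel off the common scale on t: t**(3/2) on [0, 1/2); sqrt(t)*(2*t + 1) on [1/2, 1); t**(3/2)/2 on [1, 3/2); …
back out the shared t-power: t on [0, 1/2); 2*t + 1 on [1/2, 1); t/2 on [1, 3/2); …
cuts at 1, 4, 9: linearity sums the 4 kernel integrals
segment [0, 1) carries sqrt(2)*t**(3/4)/4; integrate it
piece [1, 4): integrate sqrt(2)*t**(1/4)*(sqrt(t) + 1)/2 against the kernel
the [4, 9) slice contributes ∫ sqrt(2)*t**(3/4)/8·t^(s-1) dt
on [9, ∞): add ∫ 4*sqrt(2)/t**(5/4)·t^(s-1) dt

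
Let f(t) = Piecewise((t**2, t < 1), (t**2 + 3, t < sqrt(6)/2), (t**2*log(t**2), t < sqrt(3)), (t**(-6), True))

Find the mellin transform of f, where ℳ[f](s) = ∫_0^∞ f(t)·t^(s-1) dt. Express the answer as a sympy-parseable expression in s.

(-81*2**(s/2)*s*(s/2 - 3)*(s**2/4 + s + 1) - 162*2**(s/2)*(s/2 - 3)*(s**2/4 + s + 1) - 81*3**(s/2)*s**2*(s/2 - 3)*(s/2 + 1)*log(3)/4 + 81*3**(s/2)*s**2*(s/2 - 3)*(s/2 + 1)*log(2)/4 - 81*3**(s/2)*s*(s/2 - 3)*(s/2 + 1)*log(3)/2 + 81*3**(s/2)*s*(s/2 - 3)*(s/2 + 1)*log(2)/2 + 81*3**(s/2)*s*(s/2 - 3)*(s/2 + 1)/2 + 243*3**(s/2)*s*(s/2 - 3)*(s**2/4 + s + 1)/2 + 162*3**(s/2)*(s/2 - 3)*(s**2/4 + s + 1) + 81*6**(s/2)*s**2*(s/2 - 3)*(s/2 + 1)*log(3)/2 - 81*6**(s/2)*s*(s/2 - 3)*(s/2 + 1) + 81*6**(s/2)*s*(s/2 - 3)*(s/2 + 1)*log(3) - 6**(s/2)*s*(s/2 + 1)*(s**2/4 + s + 1))/(54*2**(s/2)*s*(s/2 - 3)*(s/2 + 1)*(s**2/4 + s + 1))
  -2 < Re(s) < 6

undo the power substitution: t on [0, 1); t + 3 on [1, 3/2); t*log(t) on [3/2, 3); …
f breaks at 1, sqrt(6)/2, sqrt(3) into 4 integrals to sum
piece [0, 1): integrate t**2 against the kernel
between 1 and sqrt(6)/2 the integrand is (t**2 + 3)·t^(s-1)
segment sqrt(6)/2 to sqrt(3) holds t**2*log(t**2); add its integral
over [sqrt(3), ∞), the kernel integral of t**(-6) enters the sum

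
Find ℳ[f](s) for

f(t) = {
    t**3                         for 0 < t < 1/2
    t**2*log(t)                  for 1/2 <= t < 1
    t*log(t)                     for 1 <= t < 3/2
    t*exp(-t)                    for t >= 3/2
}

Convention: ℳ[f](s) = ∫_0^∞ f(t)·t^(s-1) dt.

(8*2**s*(s + 1)**2*(s + 3)*(2*s + (s + 1)**2 + 3)*uppergamma(s + 1, 3/2) - 8*2**s*(s + 1)**2*(s + 3) + 8*2**s*(s + 3)*(2*s + (s + 1)**2 + 3) + 3**s*(s + 1)*(s + 3)*(-12*log(2) + 12*log(3))*(2*s + (s + 1)**2 + 3) - 12*3**s*(s + 3)*(2*s + (s + 1)**2 + 3) + (s + 1)**3*(s + 3)*log(4) + (s + 1)**2*(s + 3)*log(4) + 2*(s + 1)**2*(s + 3) + (s + 1)**2*(2*s + (s + 1)**2 + 3))/(8*2**s*(s + 1)**2*(s + 3)*(2*s + (s + 1)**2 + 3))
  Re(s) > -3

reversing the shared t-power: t**2 on [0, 1/2); t*log(t) on [1/2, 1); log(t) on [1, 3/2); …
linearity at 1/2, 1, 3/2 turns ℳ[f](s) into 4 summed integrals
for t in [0, 1/2): the term is ∫ t**3·t^(s-1)
on [1/2, 1): add ∫ t**2*log(t)·t^(s-1) dt
piece [1, 3/2): integrate t*log(t) against the kernel
the [3/2, ∞) slice contributes ∫ t*exp(-t)·t^(s-1) dt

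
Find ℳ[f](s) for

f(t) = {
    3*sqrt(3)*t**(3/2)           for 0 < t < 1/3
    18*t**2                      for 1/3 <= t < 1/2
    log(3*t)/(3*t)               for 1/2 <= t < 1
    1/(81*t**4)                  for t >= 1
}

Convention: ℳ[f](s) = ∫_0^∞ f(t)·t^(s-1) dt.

back out the common scale on t: t**(3/2) on [0, 1); 2*t**2 on [1, 3/2); log(t)/t on [3/2, 3); …
treat the 4 regions marked off by 1/3, 1/2, 1 separately and sum
on [0, 1/3): add ∫ 3*sqrt(3)*t**(3/2)·t^(s-1) dt
piece [1/3, 1/2): integrate 18*t**2 against the kernel
for t in [1/2, 1): the term is ∫ log(3*t)/(3*t)·t^(s-1)
over [1, ∞), the kernel integral of 1/(81*t**4) enters the sum

(324*2**s*(s - 4)*(s + 2)*(s**2 - 2*s + 1) - 324*2**s*(s - 4)*(2*s + 3)*(s**2 - 2*s + 1) - 108*3**s*s*(s - 4)*(s + 2)*(2*s + 3)*log(3) + 108*3**s*s*(s - 4)*(s + 2)*(2*s + 3)*log(2) - 108*3**s*(s - 4)*(s + 2)*(2*s + 3)*log(2) + 108*3**s*(s - 4)*(s + 2)*(2*s + 3) + 108*3**s*(s - 4)*(s + 2)*(2*s + 3)*log(3) + 729*3**s*(s - 4)*(2*s + 3)*(s**2 - 2*s + 1) + 54*6**s*s*(s - 4)*(s + 2)*(2*s + 3)*log(3) - 54*6**s*(s - 4)*(s + 2)*(2*s + 3)*log(3) - 54*6**s*(s - 4)*(s + 2)*(2*s + 3) - 2*6**s*(s + 2)*(2*s + 3)*(s**2 - 2*s + 1))/(162*6**s*(s - 4)*(s + 2)*(2*s + 3)*(s**2 - 2*s + 1))
  -3/2 < Re(s) < 4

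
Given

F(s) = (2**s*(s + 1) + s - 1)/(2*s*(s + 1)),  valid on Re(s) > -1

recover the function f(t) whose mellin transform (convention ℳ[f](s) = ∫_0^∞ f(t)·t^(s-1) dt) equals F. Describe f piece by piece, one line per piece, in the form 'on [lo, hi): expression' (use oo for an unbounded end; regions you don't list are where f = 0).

along the cuts 1, ℳ[f](s) splits into 2 integrals
segment 0 to 1 holds t; add its integral
segment 1 to 2 holds 1/2; add its integral

on [0, 1): t
on [1, 2): 1/2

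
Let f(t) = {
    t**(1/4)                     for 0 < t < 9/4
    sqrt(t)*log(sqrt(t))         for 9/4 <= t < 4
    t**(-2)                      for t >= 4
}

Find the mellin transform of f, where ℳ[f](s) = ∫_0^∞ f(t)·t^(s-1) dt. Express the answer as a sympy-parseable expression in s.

(64*2**(4*s)*s*(2*s - 4)*(4*s + 1)*log(2) - 32*2**(4*s)*(2*s - 4)*(4*s + 1) + 32*2**(4*s)*(2*s - 4)*(4*s + 1)*log(2) - 2**(4*s)*(4*s + 1)*(4*s**2 + 4*s + 1) - 48*3**(2*s)*s*(2*s - 4)*(4*s + 1)*log(3) + 48*3**(2*s)*s*(2*s - 4)*(4*s + 1)*log(2) - 24*3**(2*s)*(2*s - 4)*(4*s + 1)*log(3) + 24*3**(2*s)*(2*s - 4)*(4*s + 1)*log(2) + 24*3**(2*s)*(2*s - 4)*(4*s + 1) + 16*3**(2*s)*sqrt(6)*(2*s - 4)*(4*s**2 + 4*s + 1))/(8*2**(2*s)*(2*s - 4)*(4*s + 1)*(4*s**2 + 4*s + 1))
  -1/4 < Re(s) < 2

strip the power substitution: sqrt(t) on [0, 3/2); t*log(t) on [3/2, 2); t**(-4) on [2, ∞)
decompose at 9/4, 4; ℳ[f](s) sums the 3 pieces' integrals
[0, 9/4) adds the kernel integral of t**(1/4)
∫ over [9/4, 4) of sqrt(t)*log(sqrt(t))·t^(s-1) joins the sum
[4, ∞) adds the kernel integral of t**(-2)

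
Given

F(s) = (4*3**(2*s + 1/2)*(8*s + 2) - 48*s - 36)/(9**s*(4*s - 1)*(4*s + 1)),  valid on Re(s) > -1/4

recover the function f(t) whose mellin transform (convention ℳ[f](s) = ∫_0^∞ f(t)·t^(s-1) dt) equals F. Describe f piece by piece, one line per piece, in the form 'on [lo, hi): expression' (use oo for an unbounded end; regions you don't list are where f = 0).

reversing the power substitution: 3*sqrt(3)*sqrt(t) on [0, 1/3); 2*sqrt(3)/sqrt(t) on [1/3, 1)
the shared t-power comes off first: 3*sqrt(3)*t**(3/2) on [0, 1/3); 2*sqrt(3)*sqrt(t) on [1/3, 1)
reversing the common scale on t: t**(3/2) on [0, 1); 2*sqrt(t) on [1, 3)
the 2 pieces separated at 1/9 each add one integral
[0, 1/9) adds the kernel integral of 3*sqrt(3)*t**(1/4)
∫ 2*sqrt(3)/t**(1/4)·t^(s-1) over [1/9, 1)

on [0, 1/9): 3*sqrt(3)*t**(1/4)
on [1/9, 1): 2*sqrt(3)/t**(1/4)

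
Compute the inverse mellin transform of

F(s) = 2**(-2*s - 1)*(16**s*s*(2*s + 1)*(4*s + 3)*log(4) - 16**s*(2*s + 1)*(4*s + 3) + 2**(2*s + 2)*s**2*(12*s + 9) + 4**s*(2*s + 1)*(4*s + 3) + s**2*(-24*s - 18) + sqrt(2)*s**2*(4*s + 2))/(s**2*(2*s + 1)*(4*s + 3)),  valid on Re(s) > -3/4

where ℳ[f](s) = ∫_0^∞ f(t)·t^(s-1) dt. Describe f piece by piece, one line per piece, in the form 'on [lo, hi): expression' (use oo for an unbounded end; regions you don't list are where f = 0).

on [0, 1/4): t**(3/4)
on [1/4, 1): 3*sqrt(t)
on [1, 4): log(sqrt(t))

back out the power substitution: t**(3/2) on [0, 1/2); 3*t on [1/2, 1); log(t) on [1, 2)
slice at 1/4, 1, transform all 3 pieces, and sum them
segment [0, 1/4) carries t**(3/4); integrate it
piece [1/4, 1): integrate 3*sqrt(t) against the kernel
on [1, 4): add ∫ log(sqrt(t))·t^(s-1) dt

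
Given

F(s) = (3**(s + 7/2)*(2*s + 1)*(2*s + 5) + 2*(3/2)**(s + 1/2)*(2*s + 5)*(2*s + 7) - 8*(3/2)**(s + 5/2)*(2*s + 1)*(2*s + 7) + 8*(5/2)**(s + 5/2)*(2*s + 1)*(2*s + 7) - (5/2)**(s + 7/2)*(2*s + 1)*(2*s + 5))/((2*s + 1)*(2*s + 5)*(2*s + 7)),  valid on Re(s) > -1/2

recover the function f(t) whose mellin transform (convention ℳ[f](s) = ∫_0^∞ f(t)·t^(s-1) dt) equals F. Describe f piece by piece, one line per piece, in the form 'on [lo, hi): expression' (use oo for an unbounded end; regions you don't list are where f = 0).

on [0, 3/2): sqrt(t)
on [3/2, 5/2): 4*t**(5/2)
on [5/2, 3): t**(7/2)/2

split f at 3/2, 5/2: ℳ[f](s) collects 3 kernel integrals
∫ over [0, 3/2) of sqrt(t)·t^(s-1) joins the sum
for t in [3/2, 5/2): the term is ∫ 4*t**(5/2)·t^(s-1)
between 5/2 and 3 the integrand is t**(7/2)/2·t^(s-1)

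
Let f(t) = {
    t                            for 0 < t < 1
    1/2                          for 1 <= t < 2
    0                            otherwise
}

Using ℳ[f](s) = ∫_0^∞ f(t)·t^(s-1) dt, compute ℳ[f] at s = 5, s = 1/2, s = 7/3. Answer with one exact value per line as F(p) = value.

treat the 2 regions marked off by 1 separately and sum
for t in [0, 1): the term is ∫ t·t^(s-1)
on [1, 2): add ∫ 1/2·t^(s-1) dt

F(5) = 49/15
F(1/2) = -1/3 + sqrt(2)
F(7/3) = 3/35 + 6*2**(1/3)/7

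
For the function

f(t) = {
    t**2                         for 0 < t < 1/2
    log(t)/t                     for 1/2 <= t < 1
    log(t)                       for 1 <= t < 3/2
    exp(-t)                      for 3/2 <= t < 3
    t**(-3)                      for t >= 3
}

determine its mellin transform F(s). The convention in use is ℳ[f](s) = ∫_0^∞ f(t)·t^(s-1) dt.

integrate the 5 segments split at 1/2, 1, 3/2, 3, then add the results
on [0, 1/2): add ∫ t**2·t^(s-1) dt
∫ log(t)/t·t^(s-1) over [1/2, 1)
on [1, 3/2) integrate f = log(t) against the kernel
for t in [3/2, 3): the term is ∫ exp(-t)·t^(s-1)
segment 3 to ∞ holds t**(-3); add its integral

(108*2**s*s**2*(s - 3)*(s + 2)*(s**2 - 2*s + 1)*uppergamma(s, 3/2) - 108*2**s*s**2*(s - 3)*(s + 2)*(s**2 - 2*s + 1)*uppergamma(s, 3) - 108*2**s*s**2*(s - 3)*(s + 2) + 108*2**s*(s - 3)*(s + 2)*(s**2 - 2*s + 1) - 108*3**s*s*(s - 3)*(s + 2)*(s**2 - 2*s + 1)*log(2) + 108*3**s*s*(s - 3)*(s + 2)*(s**2 - 2*s + 1)*log(3) - 108*3**s*(s - 3)*(s + 2)*(s**2 - 2*s + 1) - 4*6**s*s**2*(s + 2)*(s**2 - 2*s + 1) + 216*s**3*(s - 3)*(s + 2)*log(2) - 216*s**2*(s - 3)*(s + 2)*log(2) + 216*s**2*(s - 3)*(s + 2) + 27*s**2*(s - 3)*(s**2 - 2*s + 1))/(108*2**s*s**2*(s - 3)*(s + 2)*(s**2 - 2*s + 1))
  -2 < Re(s) < 3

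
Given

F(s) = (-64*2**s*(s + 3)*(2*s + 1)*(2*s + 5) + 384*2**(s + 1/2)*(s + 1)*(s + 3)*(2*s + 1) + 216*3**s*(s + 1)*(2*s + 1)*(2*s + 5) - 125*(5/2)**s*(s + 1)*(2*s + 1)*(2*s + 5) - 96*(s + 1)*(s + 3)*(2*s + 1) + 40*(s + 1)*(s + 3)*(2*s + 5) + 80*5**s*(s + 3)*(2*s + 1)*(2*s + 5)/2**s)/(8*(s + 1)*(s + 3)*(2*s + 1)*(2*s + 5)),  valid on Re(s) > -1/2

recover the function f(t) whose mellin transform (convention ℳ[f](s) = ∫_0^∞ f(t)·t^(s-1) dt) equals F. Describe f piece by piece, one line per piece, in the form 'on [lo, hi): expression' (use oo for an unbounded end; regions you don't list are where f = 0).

split f at 1, 2, 5/2: ℳ[f](s) collects 4 kernel integrals
[0, 1) adds the kernel integral of 5*sqrt(t)/2
∫ 6*t**(5/2)·t^(s-1) over [1, 2)
segment [2, 5/2) carries 4*t; integrate it
segment 5/2 to 3 holds t**3; add its integral

on [0, 1): 5*sqrt(t)/2
on [1, 2): 6*t**(5/2)
on [2, 5/2): 4*t
on [5/2, 3): t**3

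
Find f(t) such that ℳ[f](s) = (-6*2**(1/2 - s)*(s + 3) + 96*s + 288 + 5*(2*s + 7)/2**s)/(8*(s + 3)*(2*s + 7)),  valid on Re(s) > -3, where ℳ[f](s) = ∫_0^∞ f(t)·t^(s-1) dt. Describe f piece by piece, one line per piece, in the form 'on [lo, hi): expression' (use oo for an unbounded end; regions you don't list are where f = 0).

on [0, 1/2): 5*t**3
on [1/2, 1): 6*t**(7/2)

slice at 1/2, transform all 2 pieces, and sum them
piece [0, 1/2): integrate 5*t**3 against the kernel
segment 1/2 to 1 holds 6*t**(7/2); add its integral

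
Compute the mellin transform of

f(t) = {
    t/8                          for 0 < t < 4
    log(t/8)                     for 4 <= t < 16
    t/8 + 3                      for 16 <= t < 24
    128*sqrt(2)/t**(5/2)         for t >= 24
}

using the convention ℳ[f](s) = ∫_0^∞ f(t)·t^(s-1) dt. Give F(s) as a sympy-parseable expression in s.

invert the common scale on t to get t/4 on [0, 2); log(t/4) on [2, 8); t/4 + 3 on [8, 12); …
peel off the common scale on t: t/2 on [0, 1); log(t/2) on [1, 4); t/2 + 3 on [4, 6); …
undo the common scale on t: t on [0, 1/2); log(t) on [1/2, 2); t + 3 on [2, 3); …
cuts at 4, 16, 24: linearity sums the 4 kernel integrals
segment [0, 4) carries t/8; integrate it
∫ over [4, 16) of log(t/8)·t^(s-1) joins the sum
on [16, 24) integrate f = (t/8 + 3) against the kernel
segment [24, ∞) carries 128*sqrt(2)/t**(5/2); integrate it

2**(2*s)*(-270*2**(2*s)*s**2*(2*s - 5) + 54*2**(2*s)*s*(s + 1)*(2*s - 5)*log(2) - 162*2**(2*s)*s*(2*s - 5) - 54*2**(2*s)*(s + 1)*(2*s - 5) - 4*sqrt(3)*6**s*s**2*(s + 1) + 324*6**s*s**2*(2*s - 5) + 162*6**s*s*(2*s - 5) + 27*s**2*(2*s - 5) + 54*s*(s + 1)*(2*s - 5)*log(2) + (2*s - 5)*(54*s + 54))/(54*s**2*(s + 1)*(2*s - 5))
  -1 < Re(s) < 5/2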